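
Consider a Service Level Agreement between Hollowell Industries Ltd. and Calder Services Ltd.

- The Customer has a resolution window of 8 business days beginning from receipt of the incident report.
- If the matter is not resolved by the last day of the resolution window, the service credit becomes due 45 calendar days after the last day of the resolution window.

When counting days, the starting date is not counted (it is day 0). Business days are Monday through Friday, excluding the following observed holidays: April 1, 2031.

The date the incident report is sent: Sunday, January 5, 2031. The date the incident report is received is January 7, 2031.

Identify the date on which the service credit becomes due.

March 3, 2031

From Tuesday, January 7, 2031, 8 business days (Jan 8, Jan 9, Jan 10, Jan 13, Jan 14, Jan 15, Jan 16, Jan 17, skipping weekends) brings us to Friday, January 17, 2031, which is the last day of the resolution window.
The date on which the service credit becomes due: January 17, 2031 + 45 days = March 3, 2031.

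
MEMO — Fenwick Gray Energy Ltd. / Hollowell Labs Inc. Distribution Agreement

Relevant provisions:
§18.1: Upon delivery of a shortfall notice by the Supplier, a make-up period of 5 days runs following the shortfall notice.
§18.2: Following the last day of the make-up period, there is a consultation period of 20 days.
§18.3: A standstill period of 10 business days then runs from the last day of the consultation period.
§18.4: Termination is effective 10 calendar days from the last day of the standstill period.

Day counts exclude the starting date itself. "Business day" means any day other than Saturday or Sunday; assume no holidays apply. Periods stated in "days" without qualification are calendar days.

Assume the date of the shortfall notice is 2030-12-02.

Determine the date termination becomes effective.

2031-01-20

The last day of the make-up period: 5 calendar days after 2030-12-02 is 2030-12-07.
The last day of the consultation period: 2030-12-07 + 20 days = 2030-12-27.
From Friday, 2030-12-27, 10 business days (Dec 30, Dec 31, Jan 1, Jan 2, Jan 3, Jan 6, Jan 7, Jan 8, Jan 9, Jan 10, skipping weekends) brings us to Friday, 2031-01-10, which is the last day of the standstill period.
The date termination becomes effective: 10 calendar days after 2031-01-10 is 2031-01-20.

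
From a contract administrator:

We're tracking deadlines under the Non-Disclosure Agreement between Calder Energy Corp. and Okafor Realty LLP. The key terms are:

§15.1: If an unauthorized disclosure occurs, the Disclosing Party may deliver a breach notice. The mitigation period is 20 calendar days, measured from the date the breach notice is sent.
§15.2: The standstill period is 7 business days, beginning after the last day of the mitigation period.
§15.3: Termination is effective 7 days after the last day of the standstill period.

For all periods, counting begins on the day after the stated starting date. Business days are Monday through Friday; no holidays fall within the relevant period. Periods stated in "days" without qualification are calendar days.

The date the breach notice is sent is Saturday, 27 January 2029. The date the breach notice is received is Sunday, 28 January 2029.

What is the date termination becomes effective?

The last day of the mitigation period: 27 January 2029 + 20 days = 16 February 2029.
The last day of the standstill period: 7 business days after Friday, 16 February 2029, skipping weekends — Feb 19, Feb 20, Feb 21, Feb 22, Feb 23, Feb 26, Feb 27 — lands on Tuesday, 27 February 2029.
Adding 7 calendar days to 27 February 2029 gives 6 March 2029, which is the date termination becomes effective.

6 March 2029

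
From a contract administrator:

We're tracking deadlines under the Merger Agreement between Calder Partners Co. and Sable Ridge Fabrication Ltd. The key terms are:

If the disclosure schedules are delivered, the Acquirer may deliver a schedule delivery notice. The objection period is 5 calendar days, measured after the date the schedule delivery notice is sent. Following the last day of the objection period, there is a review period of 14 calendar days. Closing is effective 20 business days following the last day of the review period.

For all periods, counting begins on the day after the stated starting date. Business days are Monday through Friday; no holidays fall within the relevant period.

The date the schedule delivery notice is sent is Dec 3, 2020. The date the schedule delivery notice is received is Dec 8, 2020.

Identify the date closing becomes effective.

Jan 19, 2021

The last day of the objection period: Dec 3, 2020 + 5 days = Dec 8, 2020.
The last day of the review period: Dec 8, 2020 + 14 days = Dec 22, 2020.
The date closing becomes effective: counting 20 business days from Tuesday, Dec 22, 2020 (Dec 23, Dec 24, Dec 25, Dec 28, …, Jan 15, Jan 18, Jan 19, skipping weekends) reaches Tuesday, Jan 19, 2021.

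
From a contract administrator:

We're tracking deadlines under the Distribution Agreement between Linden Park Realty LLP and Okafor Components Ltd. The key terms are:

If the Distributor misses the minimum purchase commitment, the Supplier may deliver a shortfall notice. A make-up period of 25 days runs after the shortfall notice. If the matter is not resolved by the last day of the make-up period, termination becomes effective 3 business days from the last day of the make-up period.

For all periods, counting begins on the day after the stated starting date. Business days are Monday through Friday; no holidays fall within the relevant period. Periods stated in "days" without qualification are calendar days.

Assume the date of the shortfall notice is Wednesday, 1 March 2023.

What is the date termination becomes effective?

29 March 2023

The last day of the make-up period: 1 March 2023 + 25 days = 26 March 2023.
The date termination becomes effective: 3 business days after Sunday, 26 March 2023, skipping weekends — Mar 27, Mar 28, Mar 29 — lands on Wednesday, 29 March 2023.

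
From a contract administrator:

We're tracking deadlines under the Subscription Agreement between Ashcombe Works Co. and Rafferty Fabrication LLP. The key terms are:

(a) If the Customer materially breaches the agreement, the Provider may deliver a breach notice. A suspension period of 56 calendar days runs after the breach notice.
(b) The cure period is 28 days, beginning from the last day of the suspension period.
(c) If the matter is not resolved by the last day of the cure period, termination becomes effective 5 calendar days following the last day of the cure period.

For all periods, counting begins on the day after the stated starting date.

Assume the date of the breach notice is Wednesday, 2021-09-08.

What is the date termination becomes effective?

2021-12-06

The last day of the suspension period: 56 calendar days after 2021-09-08 is 2021-11-03.
The last day of the cure period: 28 calendar days after 2021-11-03 is 2021-12-01.
The date termination becomes effective: 2021-12-01 + 5 days = 2021-12-06.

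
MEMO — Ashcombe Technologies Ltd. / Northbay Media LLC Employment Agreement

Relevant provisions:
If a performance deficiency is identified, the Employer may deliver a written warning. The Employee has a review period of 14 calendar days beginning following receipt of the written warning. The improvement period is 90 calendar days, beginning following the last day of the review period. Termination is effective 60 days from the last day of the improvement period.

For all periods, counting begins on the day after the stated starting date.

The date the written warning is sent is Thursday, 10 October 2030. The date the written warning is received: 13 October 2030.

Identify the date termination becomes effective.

Adding 14 calendar days to 13 October 2030 gives 27 October 2030, which is the last day of the review period.
The last day of the improvement period: 27 October 2030 + 90 days = 25 January 2031.
Adding 60 calendar days to 25 January 2031 gives 26 March 2031, which is the date termination becomes effective.

26 March 2031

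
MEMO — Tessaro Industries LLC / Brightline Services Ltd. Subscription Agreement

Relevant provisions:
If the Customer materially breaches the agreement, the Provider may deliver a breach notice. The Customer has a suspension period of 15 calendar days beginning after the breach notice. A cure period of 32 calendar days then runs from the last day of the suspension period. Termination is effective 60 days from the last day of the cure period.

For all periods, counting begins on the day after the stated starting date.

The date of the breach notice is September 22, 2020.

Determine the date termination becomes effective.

Adding 15 calendar days to September 22, 2020 gives October 7, 2020, which is the last day of the suspension period.
The last day of the cure period: October 7, 2020 + 32 days = November 8, 2020.
Adding 60 calendar days to November 8, 2020 gives January 7, 2021, which is the date termination becomes effective.

January 7, 2021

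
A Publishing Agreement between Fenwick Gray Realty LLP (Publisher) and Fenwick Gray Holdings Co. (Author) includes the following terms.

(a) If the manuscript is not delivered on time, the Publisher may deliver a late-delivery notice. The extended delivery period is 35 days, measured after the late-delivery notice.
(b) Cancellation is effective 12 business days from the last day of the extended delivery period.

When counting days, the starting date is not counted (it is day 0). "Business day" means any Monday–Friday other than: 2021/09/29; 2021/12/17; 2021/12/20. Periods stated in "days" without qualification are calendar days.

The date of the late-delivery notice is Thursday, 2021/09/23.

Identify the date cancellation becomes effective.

Adding 35 calendar days to 2021/09/23 gives 2021/10/28, which is the last day of the extended delivery period.
The date cancellation becomes effective: counting 12 business days from Thursday, 2021/10/28 (Oct 29, Nov 1, Nov 2, Nov 3, …, Nov 11, Nov 12, Nov 15, skipping weekends) reaches Monday, 2021/11/15.

2021/11/15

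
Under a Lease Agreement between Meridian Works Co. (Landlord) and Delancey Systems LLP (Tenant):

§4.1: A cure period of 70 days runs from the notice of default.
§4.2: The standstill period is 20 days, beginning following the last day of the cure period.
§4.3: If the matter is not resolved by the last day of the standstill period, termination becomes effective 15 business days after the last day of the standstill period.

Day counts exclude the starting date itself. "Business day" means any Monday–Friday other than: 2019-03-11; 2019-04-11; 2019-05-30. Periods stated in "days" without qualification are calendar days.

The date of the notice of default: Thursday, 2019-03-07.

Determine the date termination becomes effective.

2019-06-26

The last day of the cure period: 70 calendar days after 2019-03-07 is 2019-05-16.
Adding 20 calendar days to 2019-05-16 gives 2019-06-05, which is the last day of the standstill period.
The date termination becomes effective: counting 15 business days from Wednesday, 2019-06-05 (Jun 6, Jun 7, Jun 10, Jun 11, …, Jun 24, Jun 25, Jun 26, skipping weekends) reaches Wednesday, 2019-06-26.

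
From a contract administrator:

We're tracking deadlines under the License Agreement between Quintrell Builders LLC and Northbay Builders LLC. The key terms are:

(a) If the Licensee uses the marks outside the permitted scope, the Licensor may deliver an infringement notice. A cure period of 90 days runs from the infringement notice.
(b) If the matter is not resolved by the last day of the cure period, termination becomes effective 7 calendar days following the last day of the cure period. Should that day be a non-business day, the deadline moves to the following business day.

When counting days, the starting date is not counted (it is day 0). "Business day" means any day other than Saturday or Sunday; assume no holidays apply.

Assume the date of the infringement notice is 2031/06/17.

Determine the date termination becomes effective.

The last day of the cure period: 2031/06/17 + 90 days = 2031/09/15.
Adding 7 calendar days to 2031/09/15 gives 2031/09/22, which is the date termination becomes effective. 2031/09/22 is a Monday, so no roll-forward applies.

2031/09/22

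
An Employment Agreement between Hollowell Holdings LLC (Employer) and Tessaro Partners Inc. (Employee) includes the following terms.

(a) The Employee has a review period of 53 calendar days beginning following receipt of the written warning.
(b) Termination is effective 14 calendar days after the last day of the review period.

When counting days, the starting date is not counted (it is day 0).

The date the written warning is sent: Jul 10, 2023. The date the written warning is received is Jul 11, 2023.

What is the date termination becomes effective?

The last day of the review period: Jul 11, 2023 + 53 days = Sep 2, 2023.
Adding 14 calendar days to Sep 2, 2023 gives Sep 16, 2023, which is the date termination becomes effective.

Sep 16, 2023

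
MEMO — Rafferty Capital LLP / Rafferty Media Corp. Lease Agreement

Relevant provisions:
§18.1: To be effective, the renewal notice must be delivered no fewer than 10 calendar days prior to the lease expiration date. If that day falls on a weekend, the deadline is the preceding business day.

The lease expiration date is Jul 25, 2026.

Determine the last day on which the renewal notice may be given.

Jul 25, 2026 minus 10 days is Jul 15, 2026. That is a Wednesday, so no adjustment is needed.

Jul 15, 2026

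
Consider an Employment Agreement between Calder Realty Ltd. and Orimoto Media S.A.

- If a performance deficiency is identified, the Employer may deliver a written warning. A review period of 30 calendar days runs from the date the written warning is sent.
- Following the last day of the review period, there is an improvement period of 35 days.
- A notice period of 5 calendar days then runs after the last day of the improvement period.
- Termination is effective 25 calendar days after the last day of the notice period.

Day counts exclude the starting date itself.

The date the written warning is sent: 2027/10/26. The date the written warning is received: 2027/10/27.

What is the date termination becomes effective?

The last day of the review period: 30 calendar days after 2027/10/26 is 2027/11/25.
The last day of the improvement period: 35 calendar days after 2027/11/25 is 2027/12/30.
Adding 5 calendar days to 2027/12/30 gives 2028/01/04, which is the last day of the notice period.
Adding 25 calendar days to 2028/01/04 gives 2028/01/29, which is the date termination becomes effective.

2028/01/29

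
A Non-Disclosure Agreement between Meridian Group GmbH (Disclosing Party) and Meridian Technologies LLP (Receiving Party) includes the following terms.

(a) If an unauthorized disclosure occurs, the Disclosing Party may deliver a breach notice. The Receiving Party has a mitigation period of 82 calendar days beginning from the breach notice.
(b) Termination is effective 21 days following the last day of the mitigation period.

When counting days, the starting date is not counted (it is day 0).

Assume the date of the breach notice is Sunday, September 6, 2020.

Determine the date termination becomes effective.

The last day of the mitigation period: 82 calendar days after September 6, 2020 is November 27, 2020.
The date termination becomes effective: 21 calendar days after November 27, 2020 is December 18, 2020.

December 18, 2020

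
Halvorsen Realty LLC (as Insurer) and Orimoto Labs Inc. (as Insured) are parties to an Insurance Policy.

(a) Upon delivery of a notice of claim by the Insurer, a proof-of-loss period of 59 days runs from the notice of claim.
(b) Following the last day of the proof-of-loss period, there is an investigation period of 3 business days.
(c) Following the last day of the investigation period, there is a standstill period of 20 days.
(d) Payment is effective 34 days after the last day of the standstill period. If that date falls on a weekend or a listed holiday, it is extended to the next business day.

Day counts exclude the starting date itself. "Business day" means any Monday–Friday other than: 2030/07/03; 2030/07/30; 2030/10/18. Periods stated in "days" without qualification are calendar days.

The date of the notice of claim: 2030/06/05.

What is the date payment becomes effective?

Adding 59 calendar days to 2030/06/05 gives 2030/08/03, which is the last day of the proof-of-loss period.
The last day of the investigation period: counting 3 business days from Saturday, 2030/08/03 (Aug 5, Aug 6, Aug 7, skipping weekends) reaches Wednesday, 2030/08/07.
The last day of the standstill period: 2030/08/07 + 20 days = 2030/08/27.
Adding 34 calendar days to 2030/08/27 gives 2030/09/30, which is the date payment becomes effective. 2030/09/30 is a Monday and is not a listed holiday, so no roll-forward applies.

2030/09/30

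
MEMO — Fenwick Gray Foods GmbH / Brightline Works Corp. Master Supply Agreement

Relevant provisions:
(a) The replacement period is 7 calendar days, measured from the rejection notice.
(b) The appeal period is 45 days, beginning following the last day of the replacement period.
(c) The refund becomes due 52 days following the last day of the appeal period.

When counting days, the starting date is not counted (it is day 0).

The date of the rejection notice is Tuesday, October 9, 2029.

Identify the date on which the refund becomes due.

January 21, 2030

The last day of the replacement period: 7 calendar days after October 9, 2029 is October 16, 2029.
The last day of the appeal period: October 16, 2029 + 45 days = November 30, 2029.
Adding 52 calendar days to November 30, 2029 gives January 21, 2030, which is the date on which the refund becomes due.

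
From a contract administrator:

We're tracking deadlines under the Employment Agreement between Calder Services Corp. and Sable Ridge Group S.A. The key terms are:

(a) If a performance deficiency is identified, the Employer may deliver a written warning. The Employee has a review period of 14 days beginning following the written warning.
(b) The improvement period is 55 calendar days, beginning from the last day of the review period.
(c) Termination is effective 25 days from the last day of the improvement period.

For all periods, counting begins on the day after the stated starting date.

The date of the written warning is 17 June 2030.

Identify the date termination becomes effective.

19 September 2030

The last day of the review period: 17 June 2030 + 14 days = 1 July 2030.
Adding 55 calendar days to 1 July 2030 gives 25 August 2030, which is the last day of the improvement period.
The date termination becomes effective: 25 calendar days after 25 August 2030 is 19 September 2030.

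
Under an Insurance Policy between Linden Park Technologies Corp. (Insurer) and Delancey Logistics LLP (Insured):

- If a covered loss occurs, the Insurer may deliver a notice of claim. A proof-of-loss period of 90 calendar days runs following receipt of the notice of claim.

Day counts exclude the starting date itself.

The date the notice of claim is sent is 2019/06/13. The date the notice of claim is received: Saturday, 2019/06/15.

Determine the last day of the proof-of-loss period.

The last day of the proof-of-loss period: 2019/06/15 + 90 days = 2019/09/13.

2019/09/13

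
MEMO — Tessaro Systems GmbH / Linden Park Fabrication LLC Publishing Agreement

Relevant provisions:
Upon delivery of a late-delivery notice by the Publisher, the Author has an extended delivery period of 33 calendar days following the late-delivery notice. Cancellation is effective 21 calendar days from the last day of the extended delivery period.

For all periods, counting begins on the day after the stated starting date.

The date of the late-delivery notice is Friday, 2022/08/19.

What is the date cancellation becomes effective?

2022/10/12

Adding 33 calendar days to 2022/08/19 gives 2022/09/21, which is the last day of the extended delivery period.
The date cancellation becomes effective: 2022/09/21 + 21 days = 2022/10/12.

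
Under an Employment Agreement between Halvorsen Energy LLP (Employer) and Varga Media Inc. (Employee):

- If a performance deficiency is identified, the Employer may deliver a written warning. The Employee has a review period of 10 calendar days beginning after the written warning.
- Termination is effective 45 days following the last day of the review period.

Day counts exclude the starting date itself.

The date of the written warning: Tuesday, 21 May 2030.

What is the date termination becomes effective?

Adding 10 calendar days to 21 May 2030 gives 31 May 2030, which is the last day of the review period.
The date termination becomes effective: 31 May 2030 + 45 days = 15 July 2030.

15 July 2030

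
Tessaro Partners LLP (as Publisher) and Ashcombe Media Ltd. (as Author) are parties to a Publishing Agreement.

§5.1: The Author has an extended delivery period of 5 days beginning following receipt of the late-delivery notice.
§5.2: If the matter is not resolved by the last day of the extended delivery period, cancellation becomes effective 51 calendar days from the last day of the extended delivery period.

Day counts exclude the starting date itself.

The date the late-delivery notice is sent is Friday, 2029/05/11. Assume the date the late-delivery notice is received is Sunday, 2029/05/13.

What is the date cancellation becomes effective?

2029/07/08

The last day of the extended delivery period: 5 calendar days after 2029/05/13 is 2029/05/18.
Adding 51 calendar days to 2029/05/18 gives 2029/07/08, which is the date cancellation becomes effective.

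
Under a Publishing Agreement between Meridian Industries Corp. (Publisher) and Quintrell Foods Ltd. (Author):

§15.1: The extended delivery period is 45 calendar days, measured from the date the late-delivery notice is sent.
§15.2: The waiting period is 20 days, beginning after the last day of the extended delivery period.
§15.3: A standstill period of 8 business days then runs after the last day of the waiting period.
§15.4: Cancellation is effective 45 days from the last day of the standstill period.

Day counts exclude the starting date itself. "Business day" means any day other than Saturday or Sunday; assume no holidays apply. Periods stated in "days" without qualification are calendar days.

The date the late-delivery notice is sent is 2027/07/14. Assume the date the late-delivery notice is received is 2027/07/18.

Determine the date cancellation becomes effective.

The last day of the extended delivery period: 45 calendar days after 2027/07/14 is 2027/08/28.
The last day of the waiting period: 2027/08/28 + 20 days = 2027/09/17.
The last day of the standstill period: 8 business days after Friday, 2027/09/17, skipping weekends — Sep 20, Sep 21, Sep 22, Sep 23, Sep 24, Sep 27, Sep 28, Sep 29 — lands on Wednesday, 2027/09/29.
The date cancellation becomes effective: 45 calendar days after 2027/09/29 is 2027/11/13.

2027/11/13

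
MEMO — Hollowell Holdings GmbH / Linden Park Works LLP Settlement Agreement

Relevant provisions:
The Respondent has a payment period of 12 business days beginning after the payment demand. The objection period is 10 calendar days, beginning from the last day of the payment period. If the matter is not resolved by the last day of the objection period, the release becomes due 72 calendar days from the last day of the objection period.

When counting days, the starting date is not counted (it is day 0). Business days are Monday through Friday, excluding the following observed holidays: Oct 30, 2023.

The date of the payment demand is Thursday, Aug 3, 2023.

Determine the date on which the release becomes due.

Nov 11, 2023

The last day of the payment period: 12 business days after Thursday, Aug 3, 2023, skipping weekends — Aug 4, Aug 7, Aug 8, Aug 9, …, Aug 17, Aug 18, Aug 21 — lands on Monday, Aug 21, 2023.
Adding 10 calendar days to Aug 21, 2023 gives Aug 31, 2023, which is the last day of the objection period.
The date on which the release becomes due: Aug 31, 2023 + 72 days = Nov 11, 2023.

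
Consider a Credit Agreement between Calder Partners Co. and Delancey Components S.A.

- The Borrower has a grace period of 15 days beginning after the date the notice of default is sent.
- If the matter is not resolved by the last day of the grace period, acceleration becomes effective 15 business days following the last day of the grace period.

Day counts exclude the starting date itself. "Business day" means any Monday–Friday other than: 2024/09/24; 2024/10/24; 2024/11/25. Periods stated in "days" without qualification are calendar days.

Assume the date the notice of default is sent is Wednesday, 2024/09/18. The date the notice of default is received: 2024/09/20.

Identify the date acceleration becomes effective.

2024/10/25

The last day of the grace period: 2024/09/18 + 15 days = 2024/10/03.
From Thursday, 2024/10/03, 15 business days (Oct 4, Oct 7, Oct 8, Oct 9, …, Oct 22, Oct 23, Oct 25, skipping weekends and the listed holiday on Oct 24) brings us to Friday, 2024/10/25, which is the date acceleration becomes effective.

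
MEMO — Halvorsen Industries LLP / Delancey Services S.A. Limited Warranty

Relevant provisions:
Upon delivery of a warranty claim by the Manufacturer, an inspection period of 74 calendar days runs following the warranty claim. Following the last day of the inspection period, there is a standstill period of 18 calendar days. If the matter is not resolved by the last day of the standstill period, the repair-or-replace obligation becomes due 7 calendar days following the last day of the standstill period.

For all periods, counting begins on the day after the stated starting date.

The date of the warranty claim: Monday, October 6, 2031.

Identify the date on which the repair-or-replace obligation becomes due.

The last day of the inspection period: 74 calendar days after October 6, 2031 is December 19, 2031.
Adding 18 calendar days to December 19, 2031 gives January 6, 2032, which is the last day of the standstill period.
The date on which the repair-or-replace obligation becomes due: 7 calendar days after January 6, 2032 is January 13, 2032.

January 13, 2032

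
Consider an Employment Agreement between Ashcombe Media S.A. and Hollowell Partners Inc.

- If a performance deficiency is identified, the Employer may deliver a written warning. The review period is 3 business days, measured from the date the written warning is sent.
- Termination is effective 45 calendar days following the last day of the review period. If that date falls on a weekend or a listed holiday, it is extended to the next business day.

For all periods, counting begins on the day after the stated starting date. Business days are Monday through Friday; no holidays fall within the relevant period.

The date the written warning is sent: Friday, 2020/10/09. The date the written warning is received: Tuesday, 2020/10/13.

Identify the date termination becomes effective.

The last day of the review period: counting 3 business days from Friday, 2020/10/09 (Oct 12, Oct 13, Oct 14, skipping weekends) reaches Wednesday, 2020/10/14.
The date termination becomes effective: 2020/10/14 + 45 days = 2020/11/28. That falls on a Saturday, so it rolls to the next business day, Monday, 2020/11/30.

2020/11/30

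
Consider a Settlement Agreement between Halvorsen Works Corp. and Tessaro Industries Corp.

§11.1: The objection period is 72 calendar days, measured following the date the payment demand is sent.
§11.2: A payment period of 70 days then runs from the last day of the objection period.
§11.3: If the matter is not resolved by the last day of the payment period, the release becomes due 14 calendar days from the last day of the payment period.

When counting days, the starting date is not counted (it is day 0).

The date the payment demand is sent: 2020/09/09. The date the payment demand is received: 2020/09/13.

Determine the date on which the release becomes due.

Adding 72 calendar days to 2020/09/09 gives 2020/11/20, which is the last day of the objection period.
The last day of the payment period: 2020/11/20 + 70 days = 2021/01/29.
The date on which the release becomes due: 2021/01/29 + 14 days = 2021/02/12.

2021/02/12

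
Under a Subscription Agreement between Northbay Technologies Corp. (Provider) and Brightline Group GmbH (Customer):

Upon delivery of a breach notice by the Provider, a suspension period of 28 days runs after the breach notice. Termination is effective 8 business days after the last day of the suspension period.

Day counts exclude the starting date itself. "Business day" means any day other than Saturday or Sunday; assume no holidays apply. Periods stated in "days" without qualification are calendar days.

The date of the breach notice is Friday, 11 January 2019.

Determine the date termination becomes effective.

Adding 28 calendar days to 11 January 2019 gives 8 February 2019, which is the last day of the suspension period.
From Friday, 8 February 2019, 8 business days (Feb 11, Feb 12, Feb 13, Feb 14, Feb 15, Feb 18, Feb 19, Feb 20, skipping weekends) brings us to Wednesday, 20 February 2019, which is the date termination becomes effective.

20 February 2019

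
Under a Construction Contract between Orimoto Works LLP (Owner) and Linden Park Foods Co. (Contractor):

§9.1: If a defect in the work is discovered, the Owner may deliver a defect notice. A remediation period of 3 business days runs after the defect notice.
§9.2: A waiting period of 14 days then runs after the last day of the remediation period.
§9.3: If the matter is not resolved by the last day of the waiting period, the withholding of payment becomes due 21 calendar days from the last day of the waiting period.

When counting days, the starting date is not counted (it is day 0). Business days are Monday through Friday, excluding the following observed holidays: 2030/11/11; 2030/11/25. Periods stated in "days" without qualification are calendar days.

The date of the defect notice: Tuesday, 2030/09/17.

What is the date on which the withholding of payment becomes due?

2030/10/25

From Tuesday, 2030/09/17, 3 business days (Sep 18, Sep 19, Sep 20, skipping weekends) brings us to Friday, 2030/09/20, which is the last day of the remediation period.
Adding 14 calendar days to 2030/09/20 gives 2030/10/04, which is the last day of the waiting period.
The date on which the withholding of payment becomes due: 2030/10/04 + 21 days = 2030/10/25.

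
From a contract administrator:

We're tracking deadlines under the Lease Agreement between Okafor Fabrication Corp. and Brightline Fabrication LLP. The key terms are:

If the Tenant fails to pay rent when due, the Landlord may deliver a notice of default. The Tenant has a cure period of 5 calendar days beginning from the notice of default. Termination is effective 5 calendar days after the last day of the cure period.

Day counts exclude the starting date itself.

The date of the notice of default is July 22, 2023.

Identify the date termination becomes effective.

The last day of the cure period: July 22, 2023 + 5 days = July 27, 2023.
The date termination becomes effective: July 27, 2023 + 5 days = August 1, 2023.

August 1, 2023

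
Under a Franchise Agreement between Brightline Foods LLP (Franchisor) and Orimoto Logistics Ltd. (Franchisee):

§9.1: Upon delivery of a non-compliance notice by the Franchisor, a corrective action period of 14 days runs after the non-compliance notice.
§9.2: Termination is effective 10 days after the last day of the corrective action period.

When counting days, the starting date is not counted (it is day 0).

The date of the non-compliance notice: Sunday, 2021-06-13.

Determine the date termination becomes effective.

Adding 14 calendar days to 2021-06-13 gives 2021-06-27, which is the last day of the corrective action period.
The date termination becomes effective: 10 calendar days after 2021-06-27 is 2021-07-07.

2021-07-07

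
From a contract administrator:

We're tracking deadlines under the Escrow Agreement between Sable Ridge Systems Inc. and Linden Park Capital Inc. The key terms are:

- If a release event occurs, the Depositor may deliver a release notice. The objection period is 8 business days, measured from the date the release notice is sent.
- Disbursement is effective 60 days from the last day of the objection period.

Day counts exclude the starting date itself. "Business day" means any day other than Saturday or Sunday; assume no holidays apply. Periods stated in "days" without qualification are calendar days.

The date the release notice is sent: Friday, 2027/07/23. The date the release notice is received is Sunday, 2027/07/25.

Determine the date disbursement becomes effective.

From Friday, 2027/07/23, 8 business days (Jul 26, Jul 27, Jul 28, Jul 29, Jul 30, Aug 2, Aug 3, Aug 4, skipping weekends) brings us to Wednesday, 2027/08/04, which is the last day of the objection period.
The date disbursement becomes effective: 2027/08/04 + 60 days = 2027/10/03.

2027/10/03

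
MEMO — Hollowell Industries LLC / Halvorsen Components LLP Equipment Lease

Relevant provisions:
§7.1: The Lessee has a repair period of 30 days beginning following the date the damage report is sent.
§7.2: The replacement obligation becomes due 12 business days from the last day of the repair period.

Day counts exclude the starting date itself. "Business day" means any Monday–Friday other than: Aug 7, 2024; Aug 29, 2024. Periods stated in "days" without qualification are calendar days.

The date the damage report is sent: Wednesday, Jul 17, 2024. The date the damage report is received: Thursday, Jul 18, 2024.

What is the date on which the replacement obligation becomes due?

Adding 30 calendar days to Jul 17, 2024 gives Aug 16, 2024, which is the last day of the repair period.
From Friday, Aug 16, 2024, 12 business days (Aug 19, Aug 20, Aug 21, Aug 22, …, Sep 2, Sep 3, Sep 4, skipping weekends and the listed holiday on Aug 29) brings us to Wednesday, Sep 4, 2024, which is the date on which the replacement obligation becomes due.

Sep 4, 2024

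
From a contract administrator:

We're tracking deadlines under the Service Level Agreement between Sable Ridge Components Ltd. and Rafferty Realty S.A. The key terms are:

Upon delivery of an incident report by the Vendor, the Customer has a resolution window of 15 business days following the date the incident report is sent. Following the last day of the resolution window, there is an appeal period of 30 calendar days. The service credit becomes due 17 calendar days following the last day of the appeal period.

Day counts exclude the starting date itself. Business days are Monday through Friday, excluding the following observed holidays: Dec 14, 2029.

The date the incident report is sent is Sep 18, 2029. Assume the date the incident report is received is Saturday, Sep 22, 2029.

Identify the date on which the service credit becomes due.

From Tuesday, Sep 18, 2029, 15 business days (Sep 19, Sep 20, Sep 21, Sep 24, …, Oct 5, Oct 8, Oct 9, skipping weekends) brings us to Tuesday, Oct 9, 2029, which is the last day of the resolution window.
Adding 30 calendar days to Oct 9, 2029 gives Nov 8, 2029, which is the last day of the appeal period.
The date on which the service credit becomes due: Nov 8, 2029 + 17 days = Nov 25, 2029.

Nov 25, 2029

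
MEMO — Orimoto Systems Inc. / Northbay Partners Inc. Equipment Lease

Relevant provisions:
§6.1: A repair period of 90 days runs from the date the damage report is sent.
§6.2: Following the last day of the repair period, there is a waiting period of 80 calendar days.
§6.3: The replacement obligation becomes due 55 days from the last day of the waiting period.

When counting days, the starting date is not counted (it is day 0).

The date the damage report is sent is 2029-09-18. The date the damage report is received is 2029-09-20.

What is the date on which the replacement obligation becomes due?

The last day of the repair period: 90 calendar days after 2029-09-18 is 2029-12-17.
The last day of the waiting period: 80 calendar days after 2029-12-17 is 2030-03-07.
The date on which the replacement obligation becomes due: 55 calendar days after 2030-03-07 is 2030-05-01.

2030-05-01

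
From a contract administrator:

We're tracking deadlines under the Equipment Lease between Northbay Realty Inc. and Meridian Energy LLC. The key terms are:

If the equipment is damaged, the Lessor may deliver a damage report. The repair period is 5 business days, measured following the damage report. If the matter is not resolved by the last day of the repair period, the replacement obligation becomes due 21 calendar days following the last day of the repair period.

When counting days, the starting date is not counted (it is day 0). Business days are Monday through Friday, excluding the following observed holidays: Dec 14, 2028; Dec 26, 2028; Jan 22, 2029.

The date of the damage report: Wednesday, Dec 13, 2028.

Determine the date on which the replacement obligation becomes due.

The last day of the repair period: counting 5 business days from Wednesday, Dec 13, 2028 (Dec 15, Dec 18, Dec 19, Dec 20, Dec 21, skipping weekends and the listed holiday on Dec 14) reaches Thursday, Dec 21, 2028.
The date on which the replacement obligation becomes due: 21 calendar days after Dec 21, 2028 is Jan 11, 2029.

Jan 11, 2029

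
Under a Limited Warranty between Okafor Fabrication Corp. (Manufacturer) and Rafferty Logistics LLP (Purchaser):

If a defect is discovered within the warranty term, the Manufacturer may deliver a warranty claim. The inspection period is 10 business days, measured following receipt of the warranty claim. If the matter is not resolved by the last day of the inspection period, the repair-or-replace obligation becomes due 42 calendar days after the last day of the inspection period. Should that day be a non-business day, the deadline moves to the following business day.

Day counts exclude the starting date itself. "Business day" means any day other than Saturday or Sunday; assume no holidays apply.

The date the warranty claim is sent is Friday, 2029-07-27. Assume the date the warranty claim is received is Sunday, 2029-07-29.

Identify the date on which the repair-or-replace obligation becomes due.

2029-09-21

The last day of the inspection period: 10 business days after Sunday, 2029-07-29, skipping weekends — Jul 30, Jul 31, Aug 1, Aug 2, Aug 3, Aug 6, Aug 7, Aug 8, Aug 9, Aug 10 — lands on Friday, 2029-08-10.
The date on which the repair-or-replace obligation becomes due: 42 calendar days after 2029-08-10 is 2029-09-21. 2029-09-21 is a Friday, so no roll-forward applies.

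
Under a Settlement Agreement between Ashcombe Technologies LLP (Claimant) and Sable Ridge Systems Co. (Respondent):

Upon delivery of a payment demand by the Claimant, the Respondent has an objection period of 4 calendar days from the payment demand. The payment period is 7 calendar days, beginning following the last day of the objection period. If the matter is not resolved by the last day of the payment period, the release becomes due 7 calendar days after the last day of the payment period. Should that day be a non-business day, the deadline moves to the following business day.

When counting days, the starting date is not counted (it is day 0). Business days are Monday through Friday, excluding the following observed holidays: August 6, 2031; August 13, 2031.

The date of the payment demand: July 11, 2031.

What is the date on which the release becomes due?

The last day of the objection period: July 11, 2031 + 4 days = July 15, 2031.
Adding 7 calendar days to July 15, 2031 gives July 22, 2031, which is the last day of the payment period.
Adding 7 calendar days to July 22, 2031 gives July 29, 2031, which is the date on which the release becomes due. July 29, 2031 is a Tuesday and is not a listed holiday, so no roll-forward applies.

July 29, 2031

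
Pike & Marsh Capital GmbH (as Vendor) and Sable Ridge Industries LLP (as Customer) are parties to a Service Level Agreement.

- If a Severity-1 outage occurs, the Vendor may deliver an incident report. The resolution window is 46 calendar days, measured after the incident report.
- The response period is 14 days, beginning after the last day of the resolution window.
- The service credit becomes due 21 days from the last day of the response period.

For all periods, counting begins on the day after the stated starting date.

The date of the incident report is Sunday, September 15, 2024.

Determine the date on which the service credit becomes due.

December 5, 2024

The last day of the resolution window: September 15, 2024 + 46 days = October 31, 2024.
The last day of the response period: October 31, 2024 + 14 days = November 14, 2024.
The date on which the service credit becomes due: 21 calendar days after November 14, 2024 is December 5, 2024.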